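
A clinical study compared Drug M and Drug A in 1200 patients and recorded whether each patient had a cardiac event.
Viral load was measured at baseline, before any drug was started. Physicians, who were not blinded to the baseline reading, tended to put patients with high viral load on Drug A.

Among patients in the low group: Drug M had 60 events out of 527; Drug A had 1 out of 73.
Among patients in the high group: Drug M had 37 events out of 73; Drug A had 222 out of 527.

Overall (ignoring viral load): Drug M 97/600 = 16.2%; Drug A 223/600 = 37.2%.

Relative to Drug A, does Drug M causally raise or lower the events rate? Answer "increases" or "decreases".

increases

The viral load-specific comparison favours Drug A throughout, but the pooled figures favour Drug M. The question is whether to condition on viral load.
Viral load is set before the drug has any effect — it is not caused by the drug — and it independently drives the outcome. That makes it a confounder, so the causal comparison is within viral load levels.
Within each level — low: 11.4% vs 1.4%; high: 50.7% vs 42.1% — Drug A is lower every time.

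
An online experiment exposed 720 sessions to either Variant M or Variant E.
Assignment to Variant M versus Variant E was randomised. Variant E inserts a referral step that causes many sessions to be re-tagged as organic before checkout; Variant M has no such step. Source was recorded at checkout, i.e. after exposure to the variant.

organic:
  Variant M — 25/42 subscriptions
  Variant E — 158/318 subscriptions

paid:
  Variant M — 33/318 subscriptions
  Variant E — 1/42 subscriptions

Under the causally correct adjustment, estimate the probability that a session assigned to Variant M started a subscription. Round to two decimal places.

Because the variant influences traffic source, traffic source is a post-treatment mediator, not a confounder. Stratifying on it would bias the estimate; the causal effect is the crude pooled difference.
So P(outcome | do(Variant M)) is just the pooled rate for Variant M: 58/360 = 0.161.

0.16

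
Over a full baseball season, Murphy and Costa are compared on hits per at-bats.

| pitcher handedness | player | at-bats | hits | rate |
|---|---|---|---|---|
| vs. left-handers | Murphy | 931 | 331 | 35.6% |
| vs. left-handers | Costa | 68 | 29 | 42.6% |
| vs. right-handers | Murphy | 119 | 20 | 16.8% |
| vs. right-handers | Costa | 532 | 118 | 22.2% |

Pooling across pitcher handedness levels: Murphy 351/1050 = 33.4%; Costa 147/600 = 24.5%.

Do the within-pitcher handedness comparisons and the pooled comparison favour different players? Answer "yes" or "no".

yes

Within each pitcher handedness level (vs. left-handers 35.6% vs 42.6%; vs. right-handers 16.8% vs 22.2%), Costa has the higher rate every time. Pooled: 33.4% vs 24.5% — Murphy has the higher rate overall. The two comparisons disagree.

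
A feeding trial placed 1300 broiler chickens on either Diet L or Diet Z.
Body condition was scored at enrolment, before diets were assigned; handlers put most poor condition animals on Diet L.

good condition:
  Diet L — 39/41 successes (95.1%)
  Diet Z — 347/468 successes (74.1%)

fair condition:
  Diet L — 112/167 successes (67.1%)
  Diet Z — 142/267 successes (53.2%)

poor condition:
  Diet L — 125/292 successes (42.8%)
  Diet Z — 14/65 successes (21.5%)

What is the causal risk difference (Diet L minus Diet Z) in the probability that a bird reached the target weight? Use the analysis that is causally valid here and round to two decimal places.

+0.19

Here starting body condition is a common cause — it drives both which diet a case falls under and the outcome. The crude comparison mixes populations; the stratum-specific rates are the causally relevant ones.
Adjusting over the population distribution of starting body condition: 0.392·(0.951−0.741) + 0.334·(0.671−0.532) + 0.275·(0.428−0.215) = +0.187.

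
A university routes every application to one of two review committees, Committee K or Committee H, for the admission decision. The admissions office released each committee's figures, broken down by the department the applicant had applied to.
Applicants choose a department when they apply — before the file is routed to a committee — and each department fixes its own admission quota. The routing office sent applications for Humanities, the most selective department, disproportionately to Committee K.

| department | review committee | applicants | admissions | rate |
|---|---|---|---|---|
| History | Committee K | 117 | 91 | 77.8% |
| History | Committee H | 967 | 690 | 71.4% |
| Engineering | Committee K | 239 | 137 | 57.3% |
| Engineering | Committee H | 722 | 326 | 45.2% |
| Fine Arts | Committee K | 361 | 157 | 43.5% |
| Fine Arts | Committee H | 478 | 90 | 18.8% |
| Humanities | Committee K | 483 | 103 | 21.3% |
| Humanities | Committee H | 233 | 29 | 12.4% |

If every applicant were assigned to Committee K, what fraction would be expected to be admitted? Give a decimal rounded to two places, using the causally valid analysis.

0.53

Here department is a common cause — it drives both which review committee a case falls under and the outcome. The crude comparison mixes populations; the stratum-specific rates are the causally relevant ones.
Standardising Committee K to the population department mix: 0.301·91/117 + 0.267·137/239 + 0.233·157/361 + 0.199·103/483 = 0.531.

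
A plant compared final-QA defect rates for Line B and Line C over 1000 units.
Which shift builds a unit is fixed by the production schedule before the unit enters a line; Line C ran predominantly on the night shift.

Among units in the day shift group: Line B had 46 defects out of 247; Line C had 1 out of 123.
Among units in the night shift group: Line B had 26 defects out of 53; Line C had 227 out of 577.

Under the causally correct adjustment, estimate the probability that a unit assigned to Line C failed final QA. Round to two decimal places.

0.25

Within every shift level Line C has the lower rate, yet pooled Line B does — Simpson's reversal.
The imbalance in shift arose from how units were allocated, not from anything the line did; and shift independently affects the outcome. The pooled gap is confounded — condition on shift.
Standardising Line C to the population shift mix: 0.370·1/123 + 0.630·227/577 = 0.251.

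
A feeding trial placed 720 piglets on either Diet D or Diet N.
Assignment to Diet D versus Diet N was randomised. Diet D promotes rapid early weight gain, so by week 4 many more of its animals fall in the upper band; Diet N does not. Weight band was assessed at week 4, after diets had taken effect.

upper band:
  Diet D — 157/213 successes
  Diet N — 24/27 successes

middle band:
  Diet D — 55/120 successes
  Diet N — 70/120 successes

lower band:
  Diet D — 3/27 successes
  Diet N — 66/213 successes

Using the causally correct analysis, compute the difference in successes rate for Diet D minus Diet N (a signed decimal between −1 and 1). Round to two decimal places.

Within every week-4 weight band level Diet N has the higher rate, yet pooled Diet D does — Simpson's reversal.
Week-4 weight band is recorded after the diet and is itself shifted by it — it sits on the causal path from diet to outcome. Conditioning on a mediator would strip out part of the effect we want; the pooled comparison gives the total causal effect.
The causal difference is the pooled difference: 0.597 − 0.444 = +0.153.

+0.15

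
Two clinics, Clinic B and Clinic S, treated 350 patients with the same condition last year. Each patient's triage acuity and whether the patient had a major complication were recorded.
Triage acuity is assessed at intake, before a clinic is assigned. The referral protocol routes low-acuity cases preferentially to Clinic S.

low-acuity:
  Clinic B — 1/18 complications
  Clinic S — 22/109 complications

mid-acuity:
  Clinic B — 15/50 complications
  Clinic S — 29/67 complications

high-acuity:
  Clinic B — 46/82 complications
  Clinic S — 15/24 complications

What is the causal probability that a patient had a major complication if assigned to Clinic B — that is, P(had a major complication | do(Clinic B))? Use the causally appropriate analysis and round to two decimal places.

The triage acuity-specific comparison favours Clinic B throughout, but the pooled figures favour Clinic S. The question is whether to condition on triage acuity.
Since triage acuity is a pre-existing factor (not a product of the clinic) and it affects the outcome on its own, it is a confounder. The stratified rates, not the pooled rate, identify the causal effect.
Standardising Clinic B to the population triage acuity mix: 0.363·1/18 + 0.334·15/50 + 0.303·46/82 = 0.290.

0.29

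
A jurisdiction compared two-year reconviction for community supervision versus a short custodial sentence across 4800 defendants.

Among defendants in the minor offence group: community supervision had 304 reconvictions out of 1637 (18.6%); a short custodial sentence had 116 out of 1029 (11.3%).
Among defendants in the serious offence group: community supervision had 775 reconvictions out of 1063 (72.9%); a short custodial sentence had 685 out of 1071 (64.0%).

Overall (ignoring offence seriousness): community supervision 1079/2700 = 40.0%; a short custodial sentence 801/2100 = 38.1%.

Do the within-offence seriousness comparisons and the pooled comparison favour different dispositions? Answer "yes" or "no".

Within each offence seriousness level (minor offence 18.6% vs 11.3%; serious offence 72.9% vs 64.0%), a short custodial sentence has the lower rate every time. Pooled: 40.0% vs 38.1% — a short custodial sentence has the lower rate overall. They agree.

no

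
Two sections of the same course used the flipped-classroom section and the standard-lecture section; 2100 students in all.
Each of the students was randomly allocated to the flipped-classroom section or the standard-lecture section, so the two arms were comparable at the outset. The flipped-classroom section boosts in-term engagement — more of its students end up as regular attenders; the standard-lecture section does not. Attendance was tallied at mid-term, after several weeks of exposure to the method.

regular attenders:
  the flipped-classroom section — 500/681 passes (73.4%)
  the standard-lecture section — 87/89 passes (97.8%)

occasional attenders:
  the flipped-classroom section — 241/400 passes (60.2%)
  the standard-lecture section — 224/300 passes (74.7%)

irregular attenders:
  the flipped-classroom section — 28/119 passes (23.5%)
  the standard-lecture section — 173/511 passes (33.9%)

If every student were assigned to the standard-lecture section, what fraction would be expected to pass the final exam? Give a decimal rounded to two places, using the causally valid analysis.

0.54

Within every mid-term attendance level the standard-lecture section has the higher rate, yet pooled the flipped-classroom section does — Simpson's reversal.
Mid-term attendance is downstream of the teaching method. One should not condition on a consequence of treatment, so the overall rates are the right comparison.
So P(outcome | do(the standard-lecture section)) is just the pooled rate for the standard-lecture section: 484/900 = 0.538.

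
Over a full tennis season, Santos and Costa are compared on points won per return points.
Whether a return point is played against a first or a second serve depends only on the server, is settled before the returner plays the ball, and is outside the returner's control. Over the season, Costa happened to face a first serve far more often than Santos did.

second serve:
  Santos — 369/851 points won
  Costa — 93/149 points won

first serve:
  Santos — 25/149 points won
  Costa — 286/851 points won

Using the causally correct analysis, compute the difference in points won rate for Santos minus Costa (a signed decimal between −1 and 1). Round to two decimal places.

-0.18

Serve type satisfies the back-door criterion: it is not a descendant of the player, and it blocks the spurious path from player to outcome. Adjusting for it (i.e., using the within-serve type rates) gives the causal effect.
Adjusting over the population distribution of serve type: 0.500·(0.434−0.624) + 0.500·(0.168−0.336) = -0.179.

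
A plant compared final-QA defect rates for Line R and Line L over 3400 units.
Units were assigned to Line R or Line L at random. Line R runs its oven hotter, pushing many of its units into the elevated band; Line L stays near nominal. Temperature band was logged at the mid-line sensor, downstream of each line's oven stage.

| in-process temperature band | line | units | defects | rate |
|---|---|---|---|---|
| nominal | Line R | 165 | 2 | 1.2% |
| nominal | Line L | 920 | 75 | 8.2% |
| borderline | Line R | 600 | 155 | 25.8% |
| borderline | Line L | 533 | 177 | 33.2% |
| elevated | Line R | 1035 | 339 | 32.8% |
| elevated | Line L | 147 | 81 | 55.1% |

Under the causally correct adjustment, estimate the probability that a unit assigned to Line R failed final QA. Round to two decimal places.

Stratifying would compare lines among units the lines themselves sorted into in-process temperature band groups — a form of selection on an intermediate. The unconditioned pooled rates give the total causal effect.
So P(outcome | do(Line R)) is just the pooled rate for Line R: 496/1800 = 0.276.

0.28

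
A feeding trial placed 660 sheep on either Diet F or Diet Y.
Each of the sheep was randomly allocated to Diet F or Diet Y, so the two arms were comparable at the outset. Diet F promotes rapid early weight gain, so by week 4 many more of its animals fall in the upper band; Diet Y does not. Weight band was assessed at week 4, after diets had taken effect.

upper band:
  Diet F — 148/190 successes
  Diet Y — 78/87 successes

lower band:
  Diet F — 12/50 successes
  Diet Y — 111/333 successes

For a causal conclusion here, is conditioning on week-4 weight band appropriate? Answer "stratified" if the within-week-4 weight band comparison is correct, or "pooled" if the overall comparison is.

Within every week-4 weight band level Diet Y has the higher rate, yet pooled Diet F does — Simpson's reversal.
Because the diet influences week-4 weight band, week-4 weight band is a post-treatment mediator, not a confounder. Stratifying on it would bias the estimate; the causal effect is the crude pooled difference.
Pooled: Diet F 66.7% vs Diet Y 45.0%; Diet F is higher overall.

pooled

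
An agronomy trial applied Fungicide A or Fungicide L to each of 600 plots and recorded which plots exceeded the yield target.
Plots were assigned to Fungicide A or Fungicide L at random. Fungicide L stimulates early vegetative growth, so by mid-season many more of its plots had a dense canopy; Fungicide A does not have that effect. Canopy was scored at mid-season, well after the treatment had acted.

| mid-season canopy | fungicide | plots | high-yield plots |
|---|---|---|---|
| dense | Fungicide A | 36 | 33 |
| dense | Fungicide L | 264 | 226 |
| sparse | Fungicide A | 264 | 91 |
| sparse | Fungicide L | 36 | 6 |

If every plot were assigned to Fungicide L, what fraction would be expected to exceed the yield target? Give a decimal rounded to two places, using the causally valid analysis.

Mid-season canopy lies on the pathway fungicide → mid-season canopy → outcome, so adjusting for it blocks the indirect effect. For the total causal effect of fungicide, use the unadjusted pooled rates.
So P(outcome | do(Fungicide L)) is just the pooled rate for Fungicide L: 232/300 = 0.773.

0.77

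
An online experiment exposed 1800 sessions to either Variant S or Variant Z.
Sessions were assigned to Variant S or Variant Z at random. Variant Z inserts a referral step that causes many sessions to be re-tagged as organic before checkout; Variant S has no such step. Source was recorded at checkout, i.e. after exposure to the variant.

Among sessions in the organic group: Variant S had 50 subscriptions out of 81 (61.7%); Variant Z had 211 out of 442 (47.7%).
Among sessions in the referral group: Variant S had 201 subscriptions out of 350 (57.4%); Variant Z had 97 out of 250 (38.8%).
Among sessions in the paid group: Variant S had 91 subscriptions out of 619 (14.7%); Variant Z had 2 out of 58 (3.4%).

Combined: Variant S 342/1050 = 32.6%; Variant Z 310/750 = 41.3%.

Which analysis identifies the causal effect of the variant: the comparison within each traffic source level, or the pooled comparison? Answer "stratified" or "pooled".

pooled

Traffic source lies on the pathway variant → traffic source → outcome, so adjusting for it blocks the indirect effect. For the total causal effect of variant, use the unadjusted pooled rates.
Pooled: Variant S 32.6% vs Variant Z 41.3%; Variant Z is higher overall.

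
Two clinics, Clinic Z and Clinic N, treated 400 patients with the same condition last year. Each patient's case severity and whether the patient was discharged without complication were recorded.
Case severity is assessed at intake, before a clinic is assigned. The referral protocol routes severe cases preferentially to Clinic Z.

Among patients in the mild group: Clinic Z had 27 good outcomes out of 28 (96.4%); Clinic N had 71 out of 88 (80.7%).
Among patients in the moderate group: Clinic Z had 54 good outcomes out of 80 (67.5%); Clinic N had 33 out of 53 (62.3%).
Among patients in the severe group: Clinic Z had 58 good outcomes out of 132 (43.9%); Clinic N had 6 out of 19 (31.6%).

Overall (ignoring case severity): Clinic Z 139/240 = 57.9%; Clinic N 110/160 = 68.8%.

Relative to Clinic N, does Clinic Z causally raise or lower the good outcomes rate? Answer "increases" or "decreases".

increases

The case severity-specific comparison favours Clinic Z throughout, but the pooled figures favour Clinic N. The question is whether to condition on case severity.
Case severity differs across clinics for reasons unrelated to any effect of the clinic itself, and it separately predicts the outcome — a classic confounder. We must compare within case severity levels.
Within each level — mild: 96.4% vs 80.7%; moderate: 67.5% vs 62.3%; severe: 43.9% vs 31.6% — Clinic Z is higher every time.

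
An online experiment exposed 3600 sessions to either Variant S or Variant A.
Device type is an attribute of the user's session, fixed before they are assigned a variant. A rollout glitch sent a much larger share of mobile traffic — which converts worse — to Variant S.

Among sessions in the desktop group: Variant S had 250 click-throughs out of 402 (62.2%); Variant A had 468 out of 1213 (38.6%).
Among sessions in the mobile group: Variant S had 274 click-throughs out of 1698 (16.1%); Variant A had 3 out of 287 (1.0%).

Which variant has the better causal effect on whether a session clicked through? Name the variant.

Variant S

The device type-specific comparison favours Variant S throughout, but the pooled figures favour Variant A. The question is whether to condition on device type.
The imbalance in device type arose from how sessions were allocated, not from anything the variant did; and device type independently affects the outcome. The pooled gap is confounded — condition on device type.
Within each level — desktop: 62.2% vs 38.6%; mobile: 16.1% vs 1.0% — Variant S is higher every time.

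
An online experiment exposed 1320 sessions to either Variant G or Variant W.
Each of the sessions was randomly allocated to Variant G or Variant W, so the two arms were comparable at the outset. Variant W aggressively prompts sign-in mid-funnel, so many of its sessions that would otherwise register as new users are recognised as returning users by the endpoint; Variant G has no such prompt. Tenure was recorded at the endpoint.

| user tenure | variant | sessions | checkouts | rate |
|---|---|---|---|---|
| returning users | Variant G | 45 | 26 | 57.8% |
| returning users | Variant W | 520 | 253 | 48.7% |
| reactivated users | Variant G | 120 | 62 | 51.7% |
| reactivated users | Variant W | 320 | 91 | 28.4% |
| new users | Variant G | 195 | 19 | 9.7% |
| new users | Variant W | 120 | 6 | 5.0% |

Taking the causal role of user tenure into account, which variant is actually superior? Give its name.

Variant G is higher inside every user tenure stratum but Variant W is higher in aggregate. Whether to stratify depends on how user tenure relates to the variant.
User tenure here is a post-treatment variable shaped by the variant; conditioning on it would introduce bias rather than remove it. The overall comparison is the causal one.
Pooled: Variant G 29.7% vs Variant W 36.5%; Variant W is higher overall.

Variant W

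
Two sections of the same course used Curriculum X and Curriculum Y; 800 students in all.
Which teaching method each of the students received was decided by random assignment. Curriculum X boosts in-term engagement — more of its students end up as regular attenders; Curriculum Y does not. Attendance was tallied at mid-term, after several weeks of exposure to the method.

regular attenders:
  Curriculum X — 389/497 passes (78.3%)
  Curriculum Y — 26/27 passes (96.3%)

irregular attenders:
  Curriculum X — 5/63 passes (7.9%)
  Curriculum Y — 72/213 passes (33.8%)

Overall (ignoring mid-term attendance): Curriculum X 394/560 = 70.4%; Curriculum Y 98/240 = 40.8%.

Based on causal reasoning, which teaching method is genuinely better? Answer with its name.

Curriculum X

Curriculum Y is higher inside every mid-term attendance stratum but Curriculum X is higher in aggregate. Whether to stratify depends on how mid-term attendance relates to the teaching method.
Mid-term attendance is downstream of the teaching method. One should not condition on a consequence of treatment, so the overall rates are the right comparison.
Pooled: Curriculum X 70.4% vs Curriculum Y 40.8%; Curriculum X is higher overall.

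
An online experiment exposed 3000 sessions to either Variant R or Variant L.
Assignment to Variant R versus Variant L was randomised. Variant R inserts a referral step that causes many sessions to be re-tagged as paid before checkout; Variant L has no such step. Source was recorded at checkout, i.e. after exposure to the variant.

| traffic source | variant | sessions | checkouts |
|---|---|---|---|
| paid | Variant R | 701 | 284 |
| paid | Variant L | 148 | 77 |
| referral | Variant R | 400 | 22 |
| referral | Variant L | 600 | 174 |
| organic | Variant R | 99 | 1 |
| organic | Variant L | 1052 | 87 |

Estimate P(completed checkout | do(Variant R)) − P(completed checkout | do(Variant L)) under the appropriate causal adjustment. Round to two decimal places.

+0.07

The distribution of traffic source is itself part of what the variant does — it is an intermediate outcome. Holding it fixed would remove that part of the effect; the total effect is the pooled difference.
The causal difference is the pooled difference: 0.256 − 0.188 = +0.068.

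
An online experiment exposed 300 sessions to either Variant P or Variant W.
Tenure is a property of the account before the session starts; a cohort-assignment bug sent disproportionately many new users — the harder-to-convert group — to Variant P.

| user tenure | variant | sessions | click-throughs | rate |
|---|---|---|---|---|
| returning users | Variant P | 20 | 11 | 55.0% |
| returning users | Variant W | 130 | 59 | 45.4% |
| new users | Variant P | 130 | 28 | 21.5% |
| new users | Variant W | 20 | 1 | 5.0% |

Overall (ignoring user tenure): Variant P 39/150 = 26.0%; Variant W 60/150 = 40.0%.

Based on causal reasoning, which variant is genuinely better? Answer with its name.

Variant P

User tenure differs across variants for reasons unrelated to any effect of the variant itself, and it separately predicts the outcome — a classic confounder. We must compare within user tenure levels.
Within each level — returning users: 55.0% vs 45.4%; new users: 21.5% vs 5.0% — Variant P is higher every time.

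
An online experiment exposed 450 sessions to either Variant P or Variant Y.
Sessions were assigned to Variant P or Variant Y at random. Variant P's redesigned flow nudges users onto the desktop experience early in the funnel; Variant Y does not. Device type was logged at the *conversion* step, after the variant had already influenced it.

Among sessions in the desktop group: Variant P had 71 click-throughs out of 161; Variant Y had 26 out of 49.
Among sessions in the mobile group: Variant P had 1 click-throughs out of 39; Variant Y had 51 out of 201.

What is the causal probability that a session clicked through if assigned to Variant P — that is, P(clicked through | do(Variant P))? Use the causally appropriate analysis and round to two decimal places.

The device type-specific comparison favours Variant Y throughout, but the pooled figures favour Variant P. The question is whether to condition on device type.
Device type is recorded after the variant and is itself shifted by it — it sits on the causal path from variant to outcome. Conditioning on a mediator would strip out part of the effect we want; the pooled comparison gives the total causal effect.
So P(outcome | do(Variant P)) is just the pooled rate for Variant P: 72/200 = 0.360.

0.36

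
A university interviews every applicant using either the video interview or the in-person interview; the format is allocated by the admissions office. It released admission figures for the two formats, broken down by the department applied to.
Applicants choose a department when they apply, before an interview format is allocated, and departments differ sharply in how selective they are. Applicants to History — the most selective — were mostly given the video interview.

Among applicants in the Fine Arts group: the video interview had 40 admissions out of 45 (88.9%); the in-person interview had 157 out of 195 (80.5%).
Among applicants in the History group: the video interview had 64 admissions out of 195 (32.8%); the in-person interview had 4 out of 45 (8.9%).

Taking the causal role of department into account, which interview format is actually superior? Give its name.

the video interview

Department is set before the interview format has any effect — it is not caused by the interview format — and it independently drives the outcome. That makes it a confounder, so the causal comparison is within department levels.
Within each level — Fine Arts: 88.9% vs 80.5%; History: 32.8% vs 8.9% — the video interview is higher every time.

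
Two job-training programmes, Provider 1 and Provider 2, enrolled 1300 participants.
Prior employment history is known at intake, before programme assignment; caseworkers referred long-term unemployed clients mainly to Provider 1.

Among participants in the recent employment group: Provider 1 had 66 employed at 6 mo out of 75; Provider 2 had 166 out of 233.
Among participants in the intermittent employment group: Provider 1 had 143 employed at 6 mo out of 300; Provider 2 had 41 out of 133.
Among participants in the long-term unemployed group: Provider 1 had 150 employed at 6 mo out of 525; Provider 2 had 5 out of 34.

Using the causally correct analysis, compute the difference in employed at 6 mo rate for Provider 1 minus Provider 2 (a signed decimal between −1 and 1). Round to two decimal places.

+0.16

Since prior employment history is a pre-existing factor (not a product of the programme) and it affects the outcome on its own, it is a confounder. The stratified rates, not the pooled rate, identify the causal effect.
Adjusting over the population distribution of prior employment history: 0.237·(0.880−0.712) + 0.333·(0.477−0.308) + 0.430·(0.286−0.147) = +0.155.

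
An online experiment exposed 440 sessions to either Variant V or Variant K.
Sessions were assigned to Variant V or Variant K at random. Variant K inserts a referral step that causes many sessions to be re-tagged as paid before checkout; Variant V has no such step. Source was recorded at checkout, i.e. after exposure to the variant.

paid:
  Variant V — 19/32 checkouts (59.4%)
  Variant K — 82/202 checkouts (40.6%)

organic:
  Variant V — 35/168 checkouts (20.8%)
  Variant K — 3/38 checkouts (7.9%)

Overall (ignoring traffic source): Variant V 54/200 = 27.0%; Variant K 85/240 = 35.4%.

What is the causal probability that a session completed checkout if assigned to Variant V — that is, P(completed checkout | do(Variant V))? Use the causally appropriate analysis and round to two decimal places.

0.27

Variant V is higher inside every traffic source stratum but Variant K is higher in aggregate. Whether to stratify depends on how traffic source relates to the variant.
Traffic source lies on the pathway variant → traffic source → outcome, so adjusting for it blocks the indirect effect. For the total causal effect of variant, use the unadjusted pooled rates.
So P(outcome | do(Variant V)) is just the pooled rate for Variant V: 54/200 = 0.270.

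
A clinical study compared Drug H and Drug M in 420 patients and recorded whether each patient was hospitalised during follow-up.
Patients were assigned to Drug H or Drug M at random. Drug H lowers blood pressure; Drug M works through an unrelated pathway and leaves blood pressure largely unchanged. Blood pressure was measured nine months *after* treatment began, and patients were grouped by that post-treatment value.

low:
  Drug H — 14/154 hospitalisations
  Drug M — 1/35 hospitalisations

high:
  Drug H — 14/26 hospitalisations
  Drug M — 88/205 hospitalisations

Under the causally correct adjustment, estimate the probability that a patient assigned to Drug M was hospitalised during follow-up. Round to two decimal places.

The stratified and pooled comparisons disagree (Drug M wins within each blood pressure; Drug H wins overall), so the answer turns on the causal role of blood pressure.
Blood pressure is downstream of the drug. One should not condition on a consequence of treatment, so the overall rates are the right comparison.
So P(outcome | do(Drug M)) is just the pooled rate for Drug M: 89/240 = 0.371.

0.37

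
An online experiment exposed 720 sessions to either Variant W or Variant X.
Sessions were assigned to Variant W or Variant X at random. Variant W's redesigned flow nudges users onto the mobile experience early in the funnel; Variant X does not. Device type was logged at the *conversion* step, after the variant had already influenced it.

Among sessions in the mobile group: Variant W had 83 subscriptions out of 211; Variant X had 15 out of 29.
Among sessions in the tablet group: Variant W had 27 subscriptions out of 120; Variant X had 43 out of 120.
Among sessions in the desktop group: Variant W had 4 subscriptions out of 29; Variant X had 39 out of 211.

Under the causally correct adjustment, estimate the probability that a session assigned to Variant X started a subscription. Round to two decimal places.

0.27

Stratifying would compare variants among sessions the variants themselves sorted into device type groups — a form of selection on an intermediate. The unconditioned pooled rates give the total causal effect.
So P(outcome | do(Variant X)) is just the pooled rate for Variant X: 97/360 = 0.269.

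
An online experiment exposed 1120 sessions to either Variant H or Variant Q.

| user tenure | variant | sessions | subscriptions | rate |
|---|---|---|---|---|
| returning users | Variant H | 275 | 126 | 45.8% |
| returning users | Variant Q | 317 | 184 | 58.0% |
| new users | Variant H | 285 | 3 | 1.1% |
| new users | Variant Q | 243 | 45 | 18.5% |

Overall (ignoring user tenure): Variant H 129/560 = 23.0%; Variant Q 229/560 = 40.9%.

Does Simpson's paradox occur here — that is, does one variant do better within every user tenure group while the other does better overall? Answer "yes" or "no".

Within each user tenure level (returning users 45.8% vs 58.0%; new users 1.1% vs 18.5%), Variant Q has the higher rate every time. Pooled: 23.0% vs 40.9% — Variant Q has the higher rate overall. They agree.

no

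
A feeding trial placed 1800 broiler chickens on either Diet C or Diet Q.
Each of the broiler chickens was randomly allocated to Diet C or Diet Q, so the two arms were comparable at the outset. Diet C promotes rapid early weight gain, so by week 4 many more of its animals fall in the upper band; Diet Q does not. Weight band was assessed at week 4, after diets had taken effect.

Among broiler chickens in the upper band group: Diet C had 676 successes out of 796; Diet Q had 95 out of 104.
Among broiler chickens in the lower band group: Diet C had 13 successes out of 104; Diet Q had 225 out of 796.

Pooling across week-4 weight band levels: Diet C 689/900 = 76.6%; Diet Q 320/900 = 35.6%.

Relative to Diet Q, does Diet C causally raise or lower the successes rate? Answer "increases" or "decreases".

Diet Q is higher inside every week-4 weight band stratum but Diet C is higher in aggregate. Whether to stratify depends on how week-4 weight band relates to the diet.
Stratifying would compare diets among broiler chickens the diets themselves sorted into week-4 weight band groups — a form of selection on an intermediate. The unconditioned pooled rates give the total causal effect.
Pooled: Diet C 76.6% vs Diet Q 35.6%; Diet C is higher overall.

increases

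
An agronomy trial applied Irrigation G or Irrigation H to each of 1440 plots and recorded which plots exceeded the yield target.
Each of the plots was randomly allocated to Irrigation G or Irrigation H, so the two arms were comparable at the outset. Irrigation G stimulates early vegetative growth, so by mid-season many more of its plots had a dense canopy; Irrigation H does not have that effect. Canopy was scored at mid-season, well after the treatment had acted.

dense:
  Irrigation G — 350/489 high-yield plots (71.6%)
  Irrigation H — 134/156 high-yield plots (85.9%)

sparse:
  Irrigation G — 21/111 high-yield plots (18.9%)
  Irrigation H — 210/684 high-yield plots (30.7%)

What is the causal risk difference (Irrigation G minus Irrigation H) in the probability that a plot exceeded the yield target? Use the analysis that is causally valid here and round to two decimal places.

Mid-season canopy lies on the pathway irrigation → mid-season canopy → outcome, so adjusting for it blocks the indirect effect. For the total causal effect of irrigation, use the unadjusted pooled rates.
The causal difference is the pooled difference: 0.618 − 0.410 = +0.209.

+0.21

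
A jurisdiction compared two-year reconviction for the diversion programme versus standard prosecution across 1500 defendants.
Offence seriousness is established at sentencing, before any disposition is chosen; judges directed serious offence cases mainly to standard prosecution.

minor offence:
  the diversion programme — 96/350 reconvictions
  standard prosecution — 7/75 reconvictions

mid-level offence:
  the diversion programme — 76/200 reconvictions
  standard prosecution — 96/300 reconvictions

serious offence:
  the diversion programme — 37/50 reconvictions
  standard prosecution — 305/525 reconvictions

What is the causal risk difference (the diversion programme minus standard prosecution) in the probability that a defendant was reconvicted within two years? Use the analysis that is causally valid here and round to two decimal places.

standard prosecution is lower inside every offence seriousness stratum but the diversion programme is lower in aggregate. Whether to stratify depends on how offence seriousness relates to the disposition.
Offence seriousness differs across dispositions for reasons unrelated to any effect of the disposition itself, and it separately predicts the outcome — a classic confounder. We must compare within offence seriousness levels.
Adjusting over the population distribution of offence seriousness: 0.283·(0.274−0.093) + 0.333·(0.380−0.320) + 0.383·(0.740−0.581) = +0.132.

+0.13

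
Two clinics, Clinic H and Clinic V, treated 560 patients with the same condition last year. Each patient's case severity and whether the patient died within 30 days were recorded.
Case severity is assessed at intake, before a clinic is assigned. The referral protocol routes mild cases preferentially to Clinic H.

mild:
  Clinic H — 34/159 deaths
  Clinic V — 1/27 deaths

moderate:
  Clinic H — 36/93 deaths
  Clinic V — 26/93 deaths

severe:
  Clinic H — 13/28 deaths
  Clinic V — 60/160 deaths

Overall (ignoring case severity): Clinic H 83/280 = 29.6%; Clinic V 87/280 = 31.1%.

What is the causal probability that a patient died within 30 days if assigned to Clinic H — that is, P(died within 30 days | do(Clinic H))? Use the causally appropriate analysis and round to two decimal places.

0.36

The stratified and pooled comparisons disagree (Clinic V wins within each case severity; Clinic H wins overall), so the answer turns on the causal role of case severity.
Nothing the clinic does changes case severity; the imbalance is an allocation artefact. With case severity also predicting the outcome, the pooled figure is confounded, and the within-stratum comparison is the causal one.
Standardising Clinic H to the population case severity mix: 0.332·34/159 + 0.332·36/93 + 0.336·13/28 = 0.355.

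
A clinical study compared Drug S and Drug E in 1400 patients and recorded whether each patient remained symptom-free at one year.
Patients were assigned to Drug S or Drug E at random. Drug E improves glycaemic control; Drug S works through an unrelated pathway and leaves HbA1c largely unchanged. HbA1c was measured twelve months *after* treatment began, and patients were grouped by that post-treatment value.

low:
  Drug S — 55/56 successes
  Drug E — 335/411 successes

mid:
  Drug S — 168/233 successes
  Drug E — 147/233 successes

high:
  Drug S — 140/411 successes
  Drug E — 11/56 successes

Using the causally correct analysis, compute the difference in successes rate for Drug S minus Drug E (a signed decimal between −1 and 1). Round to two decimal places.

-0.19

The HbA1c-specific comparison favours Drug S throughout, but the pooled figures favour Drug E. The question is whether to condition on HbA1c.
Because the drug influences HbA1c, HbA1c is a post-treatment mediator, not a confounder. Stratifying on it would bias the estimate; the causal effect is the crude pooled difference.
The causal difference is the pooled difference: 0.519 − 0.704 = -0.186.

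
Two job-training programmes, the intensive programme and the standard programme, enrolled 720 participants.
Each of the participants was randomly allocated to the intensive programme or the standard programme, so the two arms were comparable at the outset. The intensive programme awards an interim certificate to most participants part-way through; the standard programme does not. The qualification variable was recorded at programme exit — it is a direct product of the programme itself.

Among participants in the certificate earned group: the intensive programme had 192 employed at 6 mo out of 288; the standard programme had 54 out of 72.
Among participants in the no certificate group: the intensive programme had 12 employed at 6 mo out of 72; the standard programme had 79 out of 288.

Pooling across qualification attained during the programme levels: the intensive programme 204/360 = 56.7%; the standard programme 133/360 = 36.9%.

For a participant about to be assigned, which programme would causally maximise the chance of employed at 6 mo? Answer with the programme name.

the intensive programme

the standard programme is higher inside every qualification attained during the programme stratum but the intensive programme is higher in aggregate. Whether to stratify depends on how qualification attained during the programme relates to the programme.
Qualification attained during the programme lies on the pathway programme → qualification attained during the programme → outcome, so adjusting for it blocks the indirect effect. For the total causal effect of programme, use the unadjusted pooled rates.
Pooled: the intensive programme 56.7% vs the standard programme 36.9%; the intensive programme is higher overall.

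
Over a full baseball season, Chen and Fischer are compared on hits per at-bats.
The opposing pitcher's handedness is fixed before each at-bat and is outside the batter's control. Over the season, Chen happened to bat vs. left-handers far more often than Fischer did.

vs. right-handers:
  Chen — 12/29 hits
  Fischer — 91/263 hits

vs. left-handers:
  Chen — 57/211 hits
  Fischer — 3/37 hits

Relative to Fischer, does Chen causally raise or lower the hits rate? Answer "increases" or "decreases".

The stratified and pooled comparisons disagree (Chen wins within each pitcher handedness; Fischer wins overall), so the answer turns on the causal role of pitcher handedness.
Nothing the player does changes pitcher handedness; the imbalance is an allocation artefact. With pitcher handedness also predicting the outcome, the pooled figure is confounded, and the within-stratum comparison is the causal one.
Within each level — vs. right-handers: 41.4% vs 34.6%; vs. left-handers: 27.0% vs 8.1% — Chen is higher every time.

increases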